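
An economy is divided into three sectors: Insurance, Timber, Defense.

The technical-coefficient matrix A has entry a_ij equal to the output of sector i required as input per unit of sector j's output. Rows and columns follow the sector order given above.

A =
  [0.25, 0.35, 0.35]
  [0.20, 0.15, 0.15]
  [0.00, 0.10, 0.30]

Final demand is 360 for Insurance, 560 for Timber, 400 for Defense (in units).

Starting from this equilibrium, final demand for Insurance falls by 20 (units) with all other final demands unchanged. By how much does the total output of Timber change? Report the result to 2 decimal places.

Δx_2 = -7.39

I − A =
  [   0.75    -0.35    -0.35]
  [  -0.20     0.85    -0.15]
  [   0.00    -0.10     0.70]
Cofactors of I−A, C_ij = (−1)^(i+j)·(minor ij) (rows/columns in the sector order above):
  C_11 = (0.85)(0.70) − (-0.15)(-0.10) = 0.5800
  C_12 = −[(-0.20)(0.70) − (-0.15)(0.00)] = 0.1400
  C_13 = (-0.20)(-0.10) − (0.85)(0.00) = 0.0200
  C_21 = −[(-0.35)(0.70) − (-0.35)(-0.10)] = 0.2800
  C_22 = (0.75)(0.70) − (-0.35)(0.00) = 0.5250
  C_23 = −[(0.75)(-0.10) − (-0.35)(0.00)] = 0.0750
  C_31 = (-0.35)(-0.15) − (-0.35)(0.85) = 0.3500
  C_32 = −[(0.75)(-0.15) − (-0.35)(-0.20)] = 0.1825
  C_33 = (0.75)(0.85) − (-0.35)(-0.20) = 0.5675
det(I−A) = Σ_j (I−A)_1j·C_1j = (0.75)(0.5800) + (-0.35)(0.1400) + (-0.35)(0.0200) = 0.3790
adj(I−A) = Cᵀ =
  [ 0.5800   0.2800   0.3500]
  [ 0.1400   0.5250   0.1825]
  [ 0.0200   0.0750   0.5675]
(I − A)⁻¹ = adj(I−A) / det(I−A) ≈
  [   1.5303     0.7388     0.9235]
  [   0.3694     1.3852     0.4815]
  [   0.0528     0.1979     1.4974]
Δx = (I − A)⁻¹ Δd with Δd having -20 in the Insurance component and 0 elsewhere.
So Δx_2 = L_21 · (-20), where L_21 = adj(I−A)_21 / det(I−A) = 0.1400 / 0.3790.
Δx_2 = 0.1400 × (-20) / 0.3790 = -2.80 / 0.3790 ≈ -7.39.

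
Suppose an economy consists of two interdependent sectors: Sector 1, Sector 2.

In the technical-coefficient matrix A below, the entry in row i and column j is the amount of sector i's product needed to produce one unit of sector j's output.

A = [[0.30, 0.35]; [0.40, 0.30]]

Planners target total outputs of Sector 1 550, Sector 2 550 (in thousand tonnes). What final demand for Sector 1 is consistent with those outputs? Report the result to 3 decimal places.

d_1 = 192.500

I − A =
  [   0.70    -0.35]
  [  -0.40     0.70]
d = (I − A) x:
  d_1 = (+0.70)·550 + (-0.35)·550 = 192.500
  d_2 = (-0.40)·550 + (+0.70)·550 = 165.000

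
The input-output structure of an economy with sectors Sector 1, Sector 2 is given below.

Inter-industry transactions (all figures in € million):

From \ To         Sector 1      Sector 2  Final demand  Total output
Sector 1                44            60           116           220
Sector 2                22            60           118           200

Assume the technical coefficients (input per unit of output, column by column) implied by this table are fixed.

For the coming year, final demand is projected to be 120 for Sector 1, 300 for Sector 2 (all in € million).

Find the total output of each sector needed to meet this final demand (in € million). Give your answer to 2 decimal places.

Technical coefficients a_ij = z_ij / X_j:
  a_11 = 44/220 = 0.20, a_21 = 22/220 = 0.10
  a_12 = 60/200 = 0.30, a_22 = 60/200 = 0.30
I − A =
  [   0.80    -0.30]
  [  -0.10     0.70]
det(I−A) = (0.80)(0.70) − (-0.30)(-0.10) = 0.5300
adj(I−A) = [[0.70, 0.30], [0.10, 0.80]]
(I − A)⁻¹ = adj(I−A) / det(I−A) ≈
  [   1.3208     0.5660]
  [   0.1887     1.5094]
x = (I − A)⁻¹ d = adj(I−A)·d / det(I−A), with det(I−A) = 0.5300:
  x_1 = (0.70·120 + 0.30·300) / 0.5300 = 174.00 / 0.5300 ≈ 328.30
  x_2 = (0.10·120 + 0.80·300) / 0.5300 = 252.00 / 0.5300 ≈ 475.47

x_1 = 328.30, x_2 = 475.47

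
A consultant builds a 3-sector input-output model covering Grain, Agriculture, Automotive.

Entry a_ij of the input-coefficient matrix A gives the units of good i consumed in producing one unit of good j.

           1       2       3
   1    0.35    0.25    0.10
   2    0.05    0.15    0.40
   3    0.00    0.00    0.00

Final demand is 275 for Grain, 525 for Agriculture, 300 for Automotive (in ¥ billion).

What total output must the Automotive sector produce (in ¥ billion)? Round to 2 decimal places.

x_3 = 300.00

I − A =
  [   0.65    -0.25    -0.10]
  [  -0.05     0.85    -0.40]
  [   0.00     0.00     1.00]
Cofactors of I−A, C_ij = (−1)^(i+j)·(minor ij) (rows/columns in the sector order above):
  C_11 = (0.85)(1.00) − (-0.40)(0.00) = 0.8500
  C_12 = −[(-0.05)(1.00) − (-0.40)(0.00)] = 0.0500
  C_13 = (-0.05)(0.00) − (0.85)(0.00) = 0.0000
  C_21 = −[(-0.25)(1.00) − (-0.10)(0.00)] = 0.2500
  C_22 = (0.65)(1.00) − (-0.10)(0.00) = 0.6500
  C_23 = −[(0.65)(0.00) − (-0.25)(0.00)] = 0.0000
  C_31 = (-0.25)(-0.40) − (-0.10)(0.85) = 0.1850
  C_32 = −[(0.65)(-0.40) − (-0.10)(-0.05)] = 0.2650
  C_33 = (0.65)(0.85) − (-0.25)(-0.05) = 0.5400
det(I−A) = Σ_j (I−A)_1j·C_1j = (0.65)(0.8500) + (-0.25)(0.0500) + (-0.10)(0.0000) = 0.5400
adj(I−A) = Cᵀ =
  [ 0.8500   0.2500   0.1850]
  [ 0.0500   0.6500   0.2650]
  [ 0.0000   0.0000   0.5400]
(I − A)⁻¹ = adj(I−A) / det(I−A) ≈
  [   1.5741     0.4630     0.3426]
  [   0.0926     1.2037     0.4907]
  [   0.0000     0.0000     1.0000]
x = (I − A)⁻¹ d = adj(I−A)·d / det(I−A), with det(I−A) = 0.5400:
  x_1 = (0.8500·275 + 0.2500·525 + 0.1850·300) / 0.5400 = 420.50 / 0.5400 ≈ 778.70
  x_2 = (0.0500·275 + 0.6500·525 + 0.2650·300) / 0.5400 = 434.50 / 0.5400 ≈ 804.63
  x_3 = (0.0000·275 + 0.0000·525 + 0.5400·300) / 0.5400 = 162.00 / 0.5400 = 300.00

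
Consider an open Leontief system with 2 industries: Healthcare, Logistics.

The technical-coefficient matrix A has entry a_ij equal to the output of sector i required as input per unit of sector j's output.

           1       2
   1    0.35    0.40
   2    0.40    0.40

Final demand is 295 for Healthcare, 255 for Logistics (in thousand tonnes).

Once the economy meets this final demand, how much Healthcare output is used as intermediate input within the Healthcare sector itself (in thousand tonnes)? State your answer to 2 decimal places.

I − A =
  [   0.65    -0.40]
  [  -0.40     0.60]
det(I−A) = (0.65)(0.60) − (-0.40)(-0.40) = 0.2300
adj(I−A) = [[0.60, 0.40], [0.40, 0.65]]
(I − A)⁻¹ = adj(I−A) / det(I−A) ≈
  [   2.6087     1.7391]
  [   1.7391     2.8261]
First solve x = (I − A)⁻¹ d = adj(I−A)·d / det(I−A); in particular x_1 = (0.60·295 + 0.40·255) / 0.2300 = 279.00 / 0.2300 ≈ 1213.0435.
Intermediate flow from 1 to 1: z_11 = a_11 · x_1 = 0.35 × 279.00 / 0.2300 = 97.65 / 0.2300 ≈ 424.57.

z_11 = 424.57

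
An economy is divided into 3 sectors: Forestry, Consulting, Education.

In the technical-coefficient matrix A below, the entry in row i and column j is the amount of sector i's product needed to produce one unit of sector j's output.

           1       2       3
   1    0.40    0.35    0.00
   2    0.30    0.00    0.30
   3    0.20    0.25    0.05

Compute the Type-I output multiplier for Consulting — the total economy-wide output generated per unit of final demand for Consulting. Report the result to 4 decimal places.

m_2 = 2.7767

I − A =
  [   0.60    -0.35     0.00]
  [  -0.30     1.00    -0.30]
  [  -0.20    -0.25     0.95]
Cofactors of I−A, C_ij = (−1)^(i+j)·(minor ij) (rows/columns in the sector order above):
  C_11 = (1.00)(0.95) − (-0.30)(-0.25) = 0.8750
  C_12 = −[(-0.30)(0.95) − (-0.30)(-0.20)] = 0.3450
  C_13 = (-0.30)(-0.25) − (1.00)(-0.20) = 0.2750
  C_21 = −[(-0.35)(0.95) − (0.00)(-0.25)] = 0.3325
  C_22 = (0.60)(0.95) − (0.00)(-0.20) = 0.5700
  C_23 = −[(0.60)(-0.25) − (-0.35)(-0.20)] = 0.2200
  C_31 = (-0.35)(-0.30) − (0.00)(1.00) = 0.1050
  C_32 = −[(0.60)(-0.30) − (0.00)(-0.30)] = 0.1800
  C_33 = (0.60)(1.00) − (-0.35)(-0.30) = 0.4950
det(I−A) = Σ_j (I−A)_1j·C_1j = (0.60)(0.8750) + (-0.35)(0.3450) + (0.00)(0.2750) = 0.40425
adj(I−A) = Cᵀ =
  [ 0.8750   0.3325   0.1050]
  [ 0.3450   0.5700   0.1800]
  [ 0.2750   0.2200   0.4950]
(I − A)⁻¹ = adj(I−A) / det(I−A) ≈
  [   2.16450     0.82251     0.25974]
  [   0.85343     1.41002     0.44527]
  [   0.68027     0.54422     1.22449]
The output multiplier for sector j is the column-j sum of the Leontief inverse (I − A)⁻¹ = adj(I−A) / det(I−A).
Column 2 of adj(I−A): (0.3325, 0.5700, 0.2200); det(I−A) = 0.40425.
m_2 = (0.3325 + 0.5700 + 0.2200) / 0.40425 = 1.1225 / 0.40425 ≈ 2.7767.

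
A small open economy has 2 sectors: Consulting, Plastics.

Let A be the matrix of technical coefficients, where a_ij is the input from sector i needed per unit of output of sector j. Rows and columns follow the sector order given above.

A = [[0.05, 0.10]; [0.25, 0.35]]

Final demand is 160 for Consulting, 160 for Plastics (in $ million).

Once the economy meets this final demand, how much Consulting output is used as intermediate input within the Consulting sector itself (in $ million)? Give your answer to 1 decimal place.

I − A =
  [   0.95    -0.10]
  [  -0.25     0.65]
det(I−A) = (0.95)(0.65) − (-0.10)(-0.25) = 0.5925
adj(I−A) = [[0.65, 0.10], [0.25, 0.95]]
(I − A)⁻¹ = adj(I−A) / det(I−A) ≈
  [   1.0970     0.1688]
  [   0.4219     1.6034]
First solve x = (I − A)⁻¹ d = adj(I−A)·d / det(I−A); in particular x_1 = (0.65·160 + 0.10·160) / 0.5925 = 120.00 / 0.5925 ≈ 202.532.
Intermediate flow from 1 to 1: z_11 = a_11 · x_1 = 0.05 × 120.00 / 0.5925 = 6.00 / 0.5925 ≈ 10.1.

z_11 = 10.1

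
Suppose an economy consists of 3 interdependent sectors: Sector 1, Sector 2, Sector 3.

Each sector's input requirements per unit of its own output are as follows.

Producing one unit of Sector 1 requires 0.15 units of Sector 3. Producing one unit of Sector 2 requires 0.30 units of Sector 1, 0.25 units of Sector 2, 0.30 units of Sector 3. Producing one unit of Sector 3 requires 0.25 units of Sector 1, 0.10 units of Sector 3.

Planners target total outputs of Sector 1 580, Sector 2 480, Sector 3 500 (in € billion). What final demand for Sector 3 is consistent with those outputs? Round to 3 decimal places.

I − A =
  [   1.00    -0.30    -0.25]
  [   0.00     0.75     0.00]
  [  -0.15    -0.30     0.90]
d = (I − A) x:
  d_1 = (+1.00)·580 + (-0.30)·480 + (-0.25)·500 = 311.000
  d_2 = (+0.00)·580 + (+0.75)·480 + (+0.00)·500 = 360.000
  d_3 = (-0.15)·580 + (-0.30)·480 + (+0.90)·500 = 219.000

d_3 = 219.000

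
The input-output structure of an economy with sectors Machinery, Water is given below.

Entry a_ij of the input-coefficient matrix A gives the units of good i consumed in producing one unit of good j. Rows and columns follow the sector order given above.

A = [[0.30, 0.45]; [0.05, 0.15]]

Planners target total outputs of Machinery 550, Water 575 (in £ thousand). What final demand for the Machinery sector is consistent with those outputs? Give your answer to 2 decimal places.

I − A =
  [   0.70    -0.45]
  [  -0.05     0.85]
d = (I − A) x:
  d_M = (+0.70)·550 + (-0.45)·575 = 126.25
  d_W = (-0.05)·550 + (+0.85)·575 = 461.25

d_M = 126.25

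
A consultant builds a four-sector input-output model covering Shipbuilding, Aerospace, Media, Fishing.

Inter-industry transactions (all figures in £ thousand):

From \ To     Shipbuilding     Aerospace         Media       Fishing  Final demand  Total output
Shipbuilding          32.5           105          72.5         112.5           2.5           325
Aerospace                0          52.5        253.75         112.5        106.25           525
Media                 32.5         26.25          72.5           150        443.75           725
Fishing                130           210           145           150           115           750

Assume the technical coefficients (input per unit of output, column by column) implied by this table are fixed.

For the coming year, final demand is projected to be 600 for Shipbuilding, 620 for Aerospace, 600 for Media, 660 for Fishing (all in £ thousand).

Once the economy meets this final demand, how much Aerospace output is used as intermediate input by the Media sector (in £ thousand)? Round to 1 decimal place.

z_23 = 573.0

Technical coefficients a_ij = z_ij / X_j:
  a_11 = 32.5/325 = 0.10, a_21 = 0/325 = 0.00, a_31 = 32.5/325 = 0.10, a_41 = 130/325 = 0.40
  a_12 = 105/525 = 0.20, a_22 = 52.5/525 = 0.10, a_32 = 26.25/525 = 0.05, a_42 = 210/525 = 0.40
  a_13 = 72.5/725 = 0.10, a_23 = 253.75/725 = 0.35, a_33 = 72.5/725 = 0.10, a_43 = 145/725 = 0.20
  a_14 = 112.5/750 = 0.15, a_24 = 112.5/750 = 0.15, a_34 = 150/750 = 0.20, a_44 = 150/750 = 0.20
I − A =
  [   0.90    -0.20    -0.10    -0.15]
  [   0.00     0.90    -0.35    -0.15]
  [  -0.10    -0.05     0.90    -0.20]
  [  -0.40    -0.40    -0.20     0.80]
Compute the cofactors C_ij = (−1)^(i+j)·(3×3 minor ij) of I−A; the adjugate is their transpose:
adj(I−A) = Cᵀ =
  [ 0.514500   0.203500   0.176000   0.178625]
  [ 0.113000   0.539000   0.264000   0.188250]
  [ 0.141000   0.143000   0.528000   0.185250]
  [ 0.349000   0.407000   0.352000   0.697250]
det(I−A) = Σ_j (I−A)_1j·C_1j = (0.90)(0.514500) + (-0.20)(0.113000) + (-0.10)(0.141000) + (-0.15)(0.349000) = 0.3740
(I − A)⁻¹ = adj(I−A) / det(I−A) ≈
  [   1.3757     0.5441     0.4706     0.4776]
  [   0.3021     1.4412     0.7059     0.5033]
  [   0.3770     0.3824     1.4118     0.4953]
  [   0.9332     1.0882     0.9412     1.8643]
First solve x = (I − A)⁻¹ d = adj(I−A)·d / det(I−A); in particular x_3 = (0.141000·600 + 0.143000·620 + 0.528000·600 + 0.185250·660) / 0.3740 = 612.325 / 0.3740 ≈ 1637.233.
Intermediate flow from 2 to 3: z_23 = a_23 · x_3 = 0.35 × 612.325 / 0.3740 = 214.31375 / 0.3740 ≈ 573.0.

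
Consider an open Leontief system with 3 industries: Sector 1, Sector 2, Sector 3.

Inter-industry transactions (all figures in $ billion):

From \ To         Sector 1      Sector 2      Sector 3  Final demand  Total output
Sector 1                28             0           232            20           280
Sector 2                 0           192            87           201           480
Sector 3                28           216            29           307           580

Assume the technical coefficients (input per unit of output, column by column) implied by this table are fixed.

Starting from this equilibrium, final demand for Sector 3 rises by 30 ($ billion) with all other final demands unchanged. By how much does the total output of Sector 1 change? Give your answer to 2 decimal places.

Δx_1 = 16.81

Technical coefficients a_ij = z_ij / X_j:
  a_11 = 28/280 = 0.10, a_21 = 0/280 = 0.00, a_31 = 28/280 = 0.10
  a_12 = 0/480 = 0.00, a_22 = 192/480 = 0.40, a_32 = 216/480 = 0.45
  a_13 = 232/580 = 0.40, a_23 = 87/580 = 0.15, a_33 = 29/580 = 0.05
I − A =
  [   0.90     0.00    -0.40]
  [   0.00     0.60    -0.15]
  [  -0.10    -0.45     0.95]
Cofactors of I−A, C_ij = (−1)^(i+j)·(minor ij) (rows/columns in the sector order above):
  C_11 = (0.60)(0.95) − (-0.15)(-0.45) = 0.5025
  C_12 = −[(0.00)(0.95) − (-0.15)(-0.10)] = 0.0150
  C_13 = (0.00)(-0.45) − (0.60)(-0.10) = 0.0600
  C_21 = −[(0.00)(0.95) − (-0.40)(-0.45)] = 0.1800
  C_22 = (0.90)(0.95) − (-0.40)(-0.10) = 0.8150
  C_23 = −[(0.90)(-0.45) − (0.00)(-0.10)] = 0.4050
  C_31 = (0.00)(-0.15) − (-0.40)(0.60) = 0.2400
  C_32 = −[(0.90)(-0.15) − (-0.40)(0.00)] = 0.1350
  C_33 = (0.90)(0.60) − (0.00)(0.00) = 0.5400
det(I−A) = Σ_j (I−A)_1j·C_1j = (0.90)(0.5025) + (0.00)(0.0150) + (-0.40)(0.0600) = 0.42825
adj(I−A) = Cᵀ =
  [ 0.5025   0.1800   0.2400]
  [ 0.0150   0.8150   0.1350]
  [ 0.0600   0.4050   0.5400]
(I − A)⁻¹ = adj(I−A) / det(I−A) ≈
  [   1.1734     0.4203     0.5604]
  [   0.0350     1.9031     0.3152]
  [   0.1401     0.9457     1.2609]
Δx = (I − A)⁻¹ Δd with Δd having +30 in the Sector 3 component and 0 elsewhere.
So Δx_1 = L_13 · (+30), where L_13 = adj(I−A)_13 / det(I−A) = 0.2400 / 0.42825.
Δx_1 = 0.2400 × (+30) / 0.42825 = 7.20 / 0.42825 ≈ 16.81.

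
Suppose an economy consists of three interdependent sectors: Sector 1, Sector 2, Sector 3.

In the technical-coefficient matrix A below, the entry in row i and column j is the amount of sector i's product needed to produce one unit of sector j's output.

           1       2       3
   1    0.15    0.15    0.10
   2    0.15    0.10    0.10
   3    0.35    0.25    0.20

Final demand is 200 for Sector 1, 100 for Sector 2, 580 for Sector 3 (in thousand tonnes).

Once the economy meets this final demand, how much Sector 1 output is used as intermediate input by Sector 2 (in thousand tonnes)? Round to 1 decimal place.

z_12 = 43.3

I − A =
  [   0.85    -0.15    -0.10]
  [  -0.15     0.90    -0.10]
  [  -0.35    -0.25     0.80]
Cofactors of I−A, C_ij = (−1)^(i+j)·(minor ij) (rows/columns in the sector order above):
  C_11 = (0.90)(0.80) − (-0.10)(-0.25) = 0.6950
  C_12 = −[(-0.15)(0.80) − (-0.10)(-0.35)] = 0.1550
  C_13 = (-0.15)(-0.25) − (0.90)(-0.35) = 0.3525
  C_21 = −[(-0.15)(0.80) − (-0.10)(-0.25)] = 0.1450
  C_22 = (0.85)(0.80) − (-0.10)(-0.35) = 0.6450
  C_23 = −[(0.85)(-0.25) − (-0.15)(-0.35)] = 0.2650
  C_31 = (-0.15)(-0.10) − (-0.10)(0.90) = 0.1050
  C_32 = −[(0.85)(-0.10) − (-0.10)(-0.15)] = 0.1000
  C_33 = (0.85)(0.90) − (-0.15)(-0.15) = 0.7425
det(I−A) = Σ_j (I−A)_1j·C_1j = (0.85)(0.6950) + (-0.15)(0.1550) + (-0.10)(0.3525) = 0.53225
adj(I−A) = Cᵀ =
  [ 0.6950   0.1450   0.1050]
  [ 0.1550   0.6450   0.1000]
  [ 0.3525   0.2650   0.7425]
(I − A)⁻¹ = adj(I−A) / det(I−A) ≈
  [   1.3058     0.2724     0.1973]
  [   0.2912     1.2118     0.1879]
  [   0.6623     0.4979     1.3950]
First solve x = (I − A)⁻¹ d = adj(I−A)·d / det(I−A); in particular x_2 = (0.1550·200 + 0.6450·100 + 0.1000·580) / 0.53225 = 153.50 / 0.53225 ≈ 288.398.
Intermediate flow from 1 to 2: z_12 = a_12 · x_2 = 0.15 × 153.50 / 0.53225 = 23.025 / 0.53225 ≈ 43.3.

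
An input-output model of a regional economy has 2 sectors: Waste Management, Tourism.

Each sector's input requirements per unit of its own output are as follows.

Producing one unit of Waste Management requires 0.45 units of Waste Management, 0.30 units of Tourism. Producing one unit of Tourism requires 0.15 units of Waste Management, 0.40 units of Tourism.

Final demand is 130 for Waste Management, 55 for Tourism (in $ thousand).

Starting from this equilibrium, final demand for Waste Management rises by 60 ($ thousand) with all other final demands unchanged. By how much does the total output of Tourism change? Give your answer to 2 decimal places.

I − A =
  [   0.55    -0.15]
  [  -0.30     0.60]
det(I−A) = (0.55)(0.60) − (-0.15)(-0.30) = 0.2850
adj(I−A) = [[0.60, 0.15], [0.30, 0.55]]
(I − A)⁻¹ = adj(I−A) / det(I−A) ≈
  [   2.1053     0.5263]
  [   1.0526     1.9298]
Δx = (I − A)⁻¹ Δd with Δd having +60 in the Waste Management component and 0 elsewhere.
So Δx_2 = L_21 · (+60), where L_21 = adj(I−A)_21 / det(I−A) = 0.30 / 0.2850.
Δx_2 = 0.30 × (+60) / 0.2850 = 18.00 / 0.2850 ≈ 63.16.

Δx_2 = 63.16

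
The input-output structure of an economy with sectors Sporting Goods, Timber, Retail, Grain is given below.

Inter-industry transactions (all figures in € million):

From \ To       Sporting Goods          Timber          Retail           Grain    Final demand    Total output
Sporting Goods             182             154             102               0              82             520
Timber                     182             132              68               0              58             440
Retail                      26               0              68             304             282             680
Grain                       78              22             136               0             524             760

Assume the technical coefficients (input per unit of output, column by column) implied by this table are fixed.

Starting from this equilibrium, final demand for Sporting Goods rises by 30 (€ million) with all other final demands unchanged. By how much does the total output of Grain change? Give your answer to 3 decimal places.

Technical coefficients a_ij = z_ij / X_j:
  a_11 = 182/520 = 0.35, a_21 = 182/520 = 0.35, a_31 = 26/520 = 0.05, a_41 = 78/520 = 0.15
  a_12 = 154/440 = 0.35, a_22 = 132/440 = 0.30, a_32 = 0/440 = 0.00, a_42 = 22/440 = 0.05
  a_13 = 102/680 = 0.15, a_23 = 68/680 = 0.10, a_33 = 68/680 = 0.10, a_43 = 136/680 = 0.20
  a_14 = 0/760 = 0.00, a_24 = 0/760 = 0.00, a_34 = 304/760 = 0.40, a_44 = 0/760 = 0.00
I − A =
  [   0.65    -0.35    -0.15     0.00]
  [  -0.35     0.70    -0.10     0.00]
  [  -0.05     0.00     0.90    -0.40]
  [  -0.15    -0.05    -0.20     1.00]
Compute the cofactors C_ij = (−1)^(i+j)·(3×3 minor ij) of I−A; the adjugate is their transpose:
adj(I−A) = Cᵀ =
  [ 0.572000   0.290000   0.140000   0.056000]
  [ 0.298000   0.516500   0.117500   0.047000]
  [ 0.084000   0.051500   0.332500   0.133000]
  [ 0.117500   0.079625   0.093375   0.292250]
det(I−A) = Σ_j (I−A)_1j·C_1j = (0.65)(0.572000) + (-0.35)(0.298000) + (-0.15)(0.084000) + (0.00)(0.117500) = 0.2549
(I − A)⁻¹ = adj(I−A) / det(I−A) ≈
  [   2.2440     1.1377     0.5492     0.2197]
  [   1.1691     2.0263     0.4610     0.1844]
  [   0.3295     0.2020     1.3044     0.5218]
  [   0.4610     0.3124     0.3663     1.1465]
Δx = (I − A)⁻¹ Δd with Δd having +30 in the Sporting Goods component and 0 elsewhere.
So Δx_4 = L_41 · (+30), where L_41 = adj(I−A)_41 / det(I−A) = 0.117500 / 0.2549.
Δx_4 = 0.117500 × (+30) / 0.2549 = 3.525 / 0.2549 ≈ 13.829.

Δx_4 = 13.829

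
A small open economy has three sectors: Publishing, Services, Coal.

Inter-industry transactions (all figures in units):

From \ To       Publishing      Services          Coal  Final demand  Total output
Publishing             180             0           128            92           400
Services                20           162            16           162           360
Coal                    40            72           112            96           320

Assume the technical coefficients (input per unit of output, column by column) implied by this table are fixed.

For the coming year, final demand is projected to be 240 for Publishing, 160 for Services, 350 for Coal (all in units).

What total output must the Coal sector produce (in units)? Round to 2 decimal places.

Technical coefficients a_ij = z_ij / X_j:
  a_PP = 180/400 = 0.45, a_SP = 20/400 = 0.05, a_CP = 40/400 = 0.10
  a_PS = 0/360 = 0.00, a_SS = 162/360 = 0.45, a_CS = 72/360 = 0.20
  a_PC = 128/320 = 0.40, a_SC = 16/320 = 0.05, a_CC = 112/320 = 0.35
I − A =
  [   0.55     0.00    -0.40]
  [  -0.05     0.55    -0.05]
  [  -0.10    -0.20     0.65]
Cofactors of I−A, C_ij = (−1)^(i+j)·(minor ij) (rows/columns in the sector order above):
  C_11 = (0.55)(0.65) − (-0.05)(-0.20) = 0.3475
  C_12 = −[(-0.05)(0.65) − (-0.05)(-0.10)] = 0.0375
  C_13 = (-0.05)(-0.20) − (0.55)(-0.10) = 0.0650
  C_21 = −[(0.00)(0.65) − (-0.40)(-0.20)] = 0.0800
  C_22 = (0.55)(0.65) − (-0.40)(-0.10) = 0.3175
  C_23 = −[(0.55)(-0.20) − (0.00)(-0.10)] = 0.1100
  C_31 = (0.00)(-0.05) − (-0.40)(0.55) = 0.2200
  C_32 = −[(0.55)(-0.05) − (-0.40)(-0.05)] = 0.0475
  C_33 = (0.55)(0.55) − (0.00)(-0.05) = 0.3025
det(I−A) = Σ_j (I−A)_1j·C_1j = (0.55)(0.3475) + (0.00)(0.0375) + (-0.40)(0.0650) = 0.165125
adj(I−A) = Cᵀ =
  [ 0.3475   0.0800   0.2200]
  [ 0.0375   0.3175   0.0475]
  [ 0.0650   0.1100   0.3025]
(I − A)⁻¹ = adj(I−A) / det(I−A) ≈
  [   2.1045     0.4845     1.3323]
  [   0.2271     1.9228     0.2877]
  [   0.3936     0.6662     1.8319]
x = (I − A)⁻¹ d = adj(I−A)·d / det(I−A), with det(I−A) = 0.165125:
  x_P = (0.3475·240 + 0.0800·160 + 0.2200·350) / 0.165125 = 173.20 / 0.165125 ≈ 1048.90
  x_S = (0.0375·240 + 0.3175·160 + 0.0475·350) / 0.165125 = 76.425 / 0.165125 ≈ 462.83
  x_C = (0.0650·240 + 0.1100·160 + 0.3025·350) / 0.165125 = 139.075 / 0.165125 ≈ 842.24

x_C = 842.24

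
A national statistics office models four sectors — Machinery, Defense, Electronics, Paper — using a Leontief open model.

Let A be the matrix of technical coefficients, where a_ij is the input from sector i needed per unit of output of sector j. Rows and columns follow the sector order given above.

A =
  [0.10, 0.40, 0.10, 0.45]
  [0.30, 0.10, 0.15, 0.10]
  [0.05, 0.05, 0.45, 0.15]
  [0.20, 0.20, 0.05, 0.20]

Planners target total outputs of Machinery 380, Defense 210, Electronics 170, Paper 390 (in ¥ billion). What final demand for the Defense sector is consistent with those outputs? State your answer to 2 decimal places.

I − A =
  [   0.90    -0.40    -0.10    -0.45]
  [  -0.30     0.90    -0.15    -0.10]
  [  -0.05    -0.05     0.55    -0.15]
  [  -0.20    -0.20    -0.05     0.80]
d = (I − A) x:
  d_M = (+0.90)·380 + (-0.40)·210 + (-0.10)·170 + (-0.45)·390 = 65.50
  d_D = (-0.30)·380 + (+0.90)·210 + (-0.15)·170 + (-0.10)·390 = 10.50
  d_E = (-0.05)·380 + (-0.05)·210 + (+0.55)·170 + (-0.15)·390 = 5.50
  d_P = (-0.20)·380 + (-0.20)·210 + (-0.05)·170 + (+0.80)·390 = 185.50

d_D = 10.50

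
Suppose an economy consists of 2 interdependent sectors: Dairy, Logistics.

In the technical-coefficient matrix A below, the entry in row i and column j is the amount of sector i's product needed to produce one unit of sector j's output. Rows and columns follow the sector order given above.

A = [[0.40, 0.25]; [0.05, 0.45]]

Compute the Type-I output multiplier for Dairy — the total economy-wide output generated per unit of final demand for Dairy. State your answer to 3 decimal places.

I − A =
  [   0.60    -0.25]
  [  -0.05     0.55]
det(I−A) = (0.60)(0.55) − (-0.25)(-0.05) = 0.3175
adj(I−A) = [[0.55, 0.25], [0.05, 0.60]]
(I − A)⁻¹ = adj(I−A) / det(I−A) ≈
  [   1.7323     0.7874]
  [   0.1575     1.8898]
The output multiplier for sector j is the column-j sum of the Leontief inverse (I − A)⁻¹ = adj(I−A) / det(I−A).
Column 1 of adj(I−A): (0.55, 0.05); det(I−A) = 0.3175.
m_1 = (0.55 + 0.05) / 0.3175 = 0.60 / 0.3175 ≈ 1.890.

m_1 = 1.890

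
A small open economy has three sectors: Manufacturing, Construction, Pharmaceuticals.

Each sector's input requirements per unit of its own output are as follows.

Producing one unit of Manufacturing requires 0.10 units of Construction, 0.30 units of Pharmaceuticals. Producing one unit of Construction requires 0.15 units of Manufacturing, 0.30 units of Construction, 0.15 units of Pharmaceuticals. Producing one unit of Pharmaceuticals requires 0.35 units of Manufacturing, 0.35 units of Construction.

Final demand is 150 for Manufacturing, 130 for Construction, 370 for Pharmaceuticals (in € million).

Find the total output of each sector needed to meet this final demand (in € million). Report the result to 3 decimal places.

I − A =
  [   1.00    -0.15    -0.35]
  [  -0.10     0.70    -0.35]
  [  -0.30    -0.15     1.00]
Cofactors of I−A, C_ij = (−1)^(i+j)·(minor ij) (rows/columns in the sector order above):
  C_11 = (0.70)(1.00) − (-0.35)(-0.15) = 0.6475
  C_12 = −[(-0.10)(1.00) − (-0.35)(-0.30)] = 0.2050
  C_13 = (-0.10)(-0.15) − (0.70)(-0.30) = 0.2250
  C_21 = −[(-0.15)(1.00) − (-0.35)(-0.15)] = 0.2025
  C_22 = (1.00)(1.00) − (-0.35)(-0.30) = 0.8950
  C_23 = −[(1.00)(-0.15) − (-0.15)(-0.30)] = 0.1950
  C_31 = (-0.15)(-0.35) − (-0.35)(0.70) = 0.2975
  C_32 = −[(1.00)(-0.35) − (-0.35)(-0.10)] = 0.3850
  C_33 = (1.00)(0.70) − (-0.15)(-0.10) = 0.6850
det(I−A) = Σ_j (I−A)_1j·C_1j = (1.00)(0.6475) + (-0.15)(0.2050) + (-0.35)(0.2250) = 0.5380
adj(I−A) = Cᵀ =
  [ 0.6475   0.2025   0.2975]
  [ 0.2050   0.8950   0.3850]
  [ 0.2250   0.1950   0.6850]
(I − A)⁻¹ = adj(I−A) / det(I−A) ≈
  [   1.2035     0.3764     0.5530]
  [   0.3810     1.6636     0.7156]
  [   0.4182     0.3625     1.2732]
x = (I − A)⁻¹ d = adj(I−A)·d / det(I−A), with det(I−A) = 0.5380:
  x_M = (0.6475·150 + 0.2025·130 + 0.2975·370) / 0.5380 = 233.525 / 0.5380 ≈ 434.061
  x_C = (0.2050·150 + 0.8950·130 + 0.3850·370) / 0.5380 = 289.55 / 0.5380 ≈ 538.197
  x_P = (0.2250·150 + 0.1950·130 + 0.6850·370) / 0.5380 = 312.55 / 0.5380 ≈ 580.948

x_M = 434.061, x_C = 538.197, x_P = 580.948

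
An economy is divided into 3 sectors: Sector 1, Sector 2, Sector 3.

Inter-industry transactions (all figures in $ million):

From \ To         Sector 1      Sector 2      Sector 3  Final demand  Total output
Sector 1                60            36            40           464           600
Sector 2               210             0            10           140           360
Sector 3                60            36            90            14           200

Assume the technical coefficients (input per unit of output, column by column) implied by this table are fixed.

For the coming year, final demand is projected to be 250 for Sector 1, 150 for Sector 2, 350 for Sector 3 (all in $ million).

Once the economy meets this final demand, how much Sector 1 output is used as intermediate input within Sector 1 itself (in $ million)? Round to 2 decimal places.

Technical coefficients a_ij = z_ij / X_j:
  a_11 = 60/600 = 0.10, a_21 = 210/600 = 0.35, a_31 = 60/600 = 0.10
  a_12 = 36/360 = 0.10, a_22 = 0/360 = 0.00, a_32 = 36/360 = 0.10
  a_13 = 40/200 = 0.20, a_23 = 10/200 = 0.05, a_33 = 90/200 = 0.45
I − A =
  [   0.90    -0.10    -0.20]
  [  -0.35     1.00    -0.05]
  [  -0.10    -0.10     0.55]
Cofactors of I−A, C_ij = (−1)^(i+j)·(minor ij) (rows/columns in the sector order above):
  C_11 = (1.00)(0.55) − (-0.05)(-0.10) = 0.5450
  C_12 = −[(-0.35)(0.55) − (-0.05)(-0.10)] = 0.1975
  C_13 = (-0.35)(-0.10) − (1.00)(-0.10) = 0.1350
  C_21 = −[(-0.10)(0.55) − (-0.20)(-0.10)] = 0.0750
  C_22 = (0.90)(0.55) − (-0.20)(-0.10) = 0.4750
  C_23 = −[(0.90)(-0.10) − (-0.10)(-0.10)] = 0.1000
  C_31 = (-0.10)(-0.05) − (-0.20)(1.00) = 0.2050
  C_32 = −[(0.90)(-0.05) − (-0.20)(-0.35)] = 0.1150
  C_33 = (0.90)(1.00) − (-0.10)(-0.35) = 0.8650
det(I−A) = Σ_j (I−A)_1j·C_1j = (0.90)(0.5450) + (-0.10)(0.1975) + (-0.20)(0.1350) = 0.44375
adj(I−A) = Cᵀ =
  [ 0.5450   0.0750   0.2050]
  [ 0.1975   0.4750   0.1150]
  [ 0.1350   0.1000   0.8650]
(I − A)⁻¹ = adj(I−A) / det(I−A) ≈
  [   1.2282     0.1690     0.4620]
  [   0.4451     1.0704     0.2592]
  [   0.3042     0.2254     1.9493]
First solve x = (I − A)⁻¹ d = adj(I−A)·d / det(I−A); in particular x_1 = (0.5450·250 + 0.0750·150 + 0.2050·350) / 0.44375 = 219.25 / 0.44375 ≈ 494.0845.
Intermediate flow from 1 to 1: z_11 = a_11 · x_1 = 0.10 × 219.25 / 0.44375 = 21.925 / 0.44375 ≈ 49.41.

z_11 = 49.41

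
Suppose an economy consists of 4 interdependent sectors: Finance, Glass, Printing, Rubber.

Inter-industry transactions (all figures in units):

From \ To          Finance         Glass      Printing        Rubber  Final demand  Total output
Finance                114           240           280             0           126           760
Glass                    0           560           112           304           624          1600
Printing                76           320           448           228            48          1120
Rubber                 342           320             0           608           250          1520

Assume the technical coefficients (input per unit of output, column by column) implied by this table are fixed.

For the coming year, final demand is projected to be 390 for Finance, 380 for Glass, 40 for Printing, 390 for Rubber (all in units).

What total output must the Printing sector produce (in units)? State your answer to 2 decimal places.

Technical coefficients a_ij = z_ij / X_j:
  a_FF = 114/760 = 0.15, a_GF = 0/760 = 0.00, a_PF = 76/760 = 0.10, a_RF = 342/760 = 0.45
  a_FG = 240/1600 = 0.15, a_GG = 560/1600 = 0.35, a_PG = 320/1600 = 0.20, a_RG = 320/1600 = 0.20
  a_FP = 280/1120 = 0.25, a_GP = 112/1120 = 0.10, a_PP = 448/1120 = 0.40, a_RP = 0/1120 = 0.00
  a_FR = 0/1520 = 0.00, a_GR = 304/1520 = 0.20, a_PR = 228/1520 = 0.15, a_RR = 608/1520 = 0.40
I − A =
  [   0.85    -0.15    -0.25     0.00]
  [   0.00     0.65    -0.10    -0.20]
  [  -0.10    -0.20     0.60    -0.15]
  [  -0.45    -0.20     0.00     0.60]
Compute the cofactors C_ij = (−1)^(i+j)·(3×3 minor ij) of I−A; the adjugate is their transpose:
adj(I−A) = Cᵀ =
  [ 0.195000   0.091500   0.096500   0.054625]
  [ 0.066750   0.274125   0.073500   0.109750]
  [ 0.096875   0.146625   0.284000   0.119875]
  [ 0.168500   0.160000   0.096875   0.296750]
det(I−A) = Σ_j (I−A)_1j·C_1j = (0.85)(0.195000) + (-0.15)(0.066750) + (-0.25)(0.096875) + (0.00)(0.168500) = 0.13151875
(I − A)⁻¹ = adj(I−A) / det(I−A) ≈
  [   1.4827     0.6957     0.7337     0.4153]
  [   0.5075     2.0843     0.5589     0.8345]
  [   0.7366     1.1149     2.1594     0.9115]
  [   1.2812     1.2166     0.7366     2.2563]
x = (I − A)⁻¹ d = adj(I−A)·d / det(I−A), with det(I−A) = 0.13151875:
  x_F = (0.195000·390 + 0.091500·380 + 0.096500·40 + 0.054625·390) / 0.13151875 = 135.98375 / 0.13151875 ≈ 1033.95
  x_G = (0.066750·390 + 0.274125·380 + 0.073500·40 + 0.109750·390) / 0.13151875 = 175.9425 / 0.13151875 ≈ 1337.78
  x_P = (0.096875·390 + 0.146625·380 + 0.284000·40 + 0.119875·390) / 0.13151875 = 151.61 / 0.13151875 ≈ 1152.76
  x_R = (0.168500·390 + 0.160000·380 + 0.096875·40 + 0.296750·390) / 0.13151875 = 246.1225 / 0.13151875 ≈ 1871.39

x_P = 1152.76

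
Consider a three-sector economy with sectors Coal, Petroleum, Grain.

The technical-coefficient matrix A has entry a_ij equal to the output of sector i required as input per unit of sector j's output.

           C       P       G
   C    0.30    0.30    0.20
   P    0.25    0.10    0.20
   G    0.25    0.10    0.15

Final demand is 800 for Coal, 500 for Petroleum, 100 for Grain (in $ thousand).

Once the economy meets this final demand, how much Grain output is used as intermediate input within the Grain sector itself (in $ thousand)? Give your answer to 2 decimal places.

I − A =
  [   0.70    -0.30    -0.20]
  [  -0.25     0.90    -0.20]
  [  -0.25    -0.10     0.85]
Cofactors of I−A, C_ij = (−1)^(i+j)·(minor ij) (rows/columns in the sector order above):
  C_11 = (0.90)(0.85) − (-0.20)(-0.10) = 0.7450
  C_12 = −[(-0.25)(0.85) − (-0.20)(-0.25)] = 0.2625
  C_13 = (-0.25)(-0.10) − (0.90)(-0.25) = 0.2500
  C_21 = −[(-0.30)(0.85) − (-0.20)(-0.10)] = 0.2750
  C_22 = (0.70)(0.85) − (-0.20)(-0.25) = 0.5450
  C_23 = −[(0.70)(-0.10) − (-0.30)(-0.25)] = 0.1450
  C_31 = (-0.30)(-0.20) − (-0.20)(0.90) = 0.2400
  C_32 = −[(0.70)(-0.20) − (-0.20)(-0.25)] = 0.1900
  C_33 = (0.70)(0.90) − (-0.30)(-0.25) = 0.5550
det(I−A) = Σ_j (I−A)_1j·C_1j = (0.70)(0.7450) + (-0.30)(0.2625) + (-0.20)(0.2500) = 0.39275
adj(I−A) = Cᵀ =
  [ 0.7450   0.2750   0.2400]
  [ 0.2625   0.5450   0.1900]
  [ 0.2500   0.1450   0.5550]
(I − A)⁻¹ = adj(I−A) / det(I−A) ≈
  [   1.8969     0.7002     0.6111]
  [   0.6684     1.3877     0.4838]
  [   0.6365     0.3692     1.4131]
First solve x = (I − A)⁻¹ d = adj(I−A)·d / det(I−A); in particular x_G = (0.2500·800 + 0.1450·500 + 0.5550·100) / 0.39275 = 328.00 / 0.39275 ≈ 835.1369.
Intermediate flow from G to G: z_GG = a_GG · x_G = 0.15 × 328.00 / 0.39275 = 49.20 / 0.39275 ≈ 125.27.

z_GG = 125.27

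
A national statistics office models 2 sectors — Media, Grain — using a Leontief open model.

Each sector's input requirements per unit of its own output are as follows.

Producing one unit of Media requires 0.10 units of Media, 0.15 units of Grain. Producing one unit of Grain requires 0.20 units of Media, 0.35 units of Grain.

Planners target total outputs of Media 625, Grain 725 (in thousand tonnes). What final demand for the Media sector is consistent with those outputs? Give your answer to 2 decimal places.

d_1 = 417.50

I − A =
  [   0.90    -0.20]
  [  -0.15     0.65]
d = (I − A) x:
  d_1 = (+0.90)·625 + (-0.20)·725 = 417.50
  d_2 = (-0.15)·625 + (+0.65)·725 = 377.50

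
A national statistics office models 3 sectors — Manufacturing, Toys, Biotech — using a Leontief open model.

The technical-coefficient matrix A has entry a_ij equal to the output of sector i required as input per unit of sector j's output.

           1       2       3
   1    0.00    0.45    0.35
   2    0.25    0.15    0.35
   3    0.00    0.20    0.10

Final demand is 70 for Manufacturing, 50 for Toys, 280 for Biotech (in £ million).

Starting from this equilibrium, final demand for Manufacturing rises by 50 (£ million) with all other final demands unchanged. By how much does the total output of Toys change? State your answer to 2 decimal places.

Δx_2 = 19.52

I − A =
  [   1.00    -0.45    -0.35]
  [  -0.25     0.85    -0.35]
  [   0.00    -0.20     0.90]
Cofactors of I−A, C_ij = (−1)^(i+j)·(minor ij) (rows/columns in the sector order above):
  C_11 = (0.85)(0.90) − (-0.35)(-0.20) = 0.6950
  C_12 = −[(-0.25)(0.90) − (-0.35)(0.00)] = 0.2250
  C_13 = (-0.25)(-0.20) − (0.85)(0.00) = 0.0500
  C_21 = −[(-0.45)(0.90) − (-0.35)(-0.20)] = 0.4750
  C_22 = (1.00)(0.90) − (-0.35)(0.00) = 0.9000
  C_23 = −[(1.00)(-0.20) − (-0.45)(0.00)] = 0.2000
  C_31 = (-0.45)(-0.35) − (-0.35)(0.85) = 0.4550
  C_32 = −[(1.00)(-0.35) − (-0.35)(-0.25)] = 0.4375
  C_33 = (1.00)(0.85) − (-0.45)(-0.25) = 0.7375
det(I−A) = Σ_j (I−A)_1j·C_1j = (1.00)(0.6950) + (-0.45)(0.2250) + (-0.35)(0.0500) = 0.57625
adj(I−A) = Cᵀ =
  [ 0.6950   0.4750   0.4550]
  [ 0.2250   0.9000   0.4375]
  [ 0.0500   0.2000   0.7375]
(I − A)⁻¹ = adj(I−A) / det(I−A) ≈
  [   1.2061     0.8243     0.7896]
  [   0.3905     1.5618     0.7592]
  [   0.0868     0.3471     1.2798]
Δx = (I − A)⁻¹ Δd with Δd having +50 in the Manufacturing component and 0 elsewhere.
So Δx_2 = L_21 · (+50), where L_21 = adj(I−A)_21 / det(I−A) = 0.2250 / 0.57625.
Δx_2 = 0.2250 × (+50) / 0.57625 = 11.25 / 0.57625 ≈ 19.52.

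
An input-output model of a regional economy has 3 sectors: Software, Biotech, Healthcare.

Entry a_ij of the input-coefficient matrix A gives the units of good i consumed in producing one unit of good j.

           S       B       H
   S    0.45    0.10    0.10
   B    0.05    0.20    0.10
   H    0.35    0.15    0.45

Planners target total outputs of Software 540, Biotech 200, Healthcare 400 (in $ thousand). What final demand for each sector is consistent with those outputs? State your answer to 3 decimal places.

d_S = 237.000, d_B = 93.000, d_H = 1.000

I − A =
  [   0.55    -0.10    -0.10]
  [  -0.05     0.80    -0.10]
  [  -0.35    -0.15     0.55]
d = (I − A) x:
  d_S = (+0.55)·540 + (-0.10)·200 + (-0.10)·400 = 237.000
  d_B = (-0.05)·540 + (+0.80)·200 + (-0.10)·400 = 93.000
  d_H = (-0.35)·540 + (-0.15)·200 + (+0.55)·400 = 1.000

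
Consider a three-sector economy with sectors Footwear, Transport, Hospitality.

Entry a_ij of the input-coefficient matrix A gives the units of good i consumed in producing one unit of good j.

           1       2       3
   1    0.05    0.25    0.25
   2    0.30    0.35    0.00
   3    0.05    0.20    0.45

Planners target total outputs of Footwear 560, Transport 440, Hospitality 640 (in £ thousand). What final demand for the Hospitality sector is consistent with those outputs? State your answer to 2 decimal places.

d_3 = 236.00

I − A =
  [   0.95    -0.25    -0.25]
  [  -0.30     0.65     0.00]
  [  -0.05    -0.20     0.55]
d = (I − A) x:
  d_1 = (+0.95)·560 + (-0.25)·440 + (-0.25)·640 = 262.00
  d_2 = (-0.30)·560 + (+0.65)·440 + (+0.00)·640 = 118.00
  d_3 = (-0.05)·560 + (-0.20)·440 + (+0.55)·640 = 236.00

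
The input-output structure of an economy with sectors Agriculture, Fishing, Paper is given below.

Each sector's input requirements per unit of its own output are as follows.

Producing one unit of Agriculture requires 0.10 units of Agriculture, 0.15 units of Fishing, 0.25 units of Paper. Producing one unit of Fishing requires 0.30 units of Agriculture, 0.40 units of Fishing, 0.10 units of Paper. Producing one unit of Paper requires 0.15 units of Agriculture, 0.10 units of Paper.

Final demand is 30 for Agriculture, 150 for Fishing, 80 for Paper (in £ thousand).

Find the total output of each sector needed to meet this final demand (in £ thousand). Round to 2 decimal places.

x_1 = 157.22, x_2 = 289.30, x_3 = 164.71

I − A =
  [   0.90    -0.30    -0.15]
  [  -0.15     0.60     0.00]
  [  -0.25    -0.10     0.90]
Cofactors of I−A, C_ij = (−1)^(i+j)·(minor ij) (rows/columns in the sector order above):
  C_11 = (0.60)(0.90) − (0.00)(-0.10) = 0.5400
  C_12 = −[(-0.15)(0.90) − (0.00)(-0.25)] = 0.1350
  C_13 = (-0.15)(-0.10) − (0.60)(-0.25) = 0.1650
  C_21 = −[(-0.30)(0.90) − (-0.15)(-0.10)] = 0.2850
  C_22 = (0.90)(0.90) − (-0.15)(-0.25) = 0.7725
  C_23 = −[(0.90)(-0.10) − (-0.30)(-0.25)] = 0.1650
  C_31 = (-0.30)(0.00) − (-0.15)(0.60) = 0.0900
  C_32 = −[(0.90)(0.00) − (-0.15)(-0.15)] = 0.0225
  C_33 = (0.90)(0.60) − (-0.30)(-0.15) = 0.4950
det(I−A) = Σ_j (I−A)_1j·C_1j = (0.90)(0.5400) + (-0.30)(0.1350) + (-0.15)(0.1650) = 0.42075
adj(I−A) = Cᵀ =
  [ 0.5400   0.2850   0.0900]
  [ 0.1350   0.7725   0.0225]
  [ 0.1650   0.1650   0.4950]
(I − A)⁻¹ = adj(I−A) / det(I−A) ≈
  [   1.2834     0.6774     0.2139]
  [   0.3209     1.8360     0.0535]
  [   0.3922     0.3922     1.1765]
x = (I − A)⁻¹ d = adj(I−A)·d / det(I−A), with det(I−A) = 0.42075:
  x_1 = (0.5400·30 + 0.2850·150 + 0.0900·80) / 0.42075 = 66.15 / 0.42075 ≈ 157.22
  x_2 = (0.1350·30 + 0.7725·150 + 0.0225·80) / 0.42075 = 121.725 / 0.42075 ≈ 289.30
  x_3 = (0.1650·30 + 0.1650·150 + 0.4950·80) / 0.42075 = 69.30 / 0.42075 ≈ 164.71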